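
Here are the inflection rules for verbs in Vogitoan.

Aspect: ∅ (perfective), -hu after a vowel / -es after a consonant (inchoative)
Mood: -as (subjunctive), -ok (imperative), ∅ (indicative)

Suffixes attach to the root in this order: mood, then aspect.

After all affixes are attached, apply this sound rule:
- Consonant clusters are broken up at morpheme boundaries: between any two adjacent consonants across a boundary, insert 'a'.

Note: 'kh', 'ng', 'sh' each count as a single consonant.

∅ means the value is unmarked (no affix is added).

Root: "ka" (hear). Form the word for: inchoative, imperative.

kaokes

Attach mood imperative -ok → kaok.
Attach aspect inchoative -es (after consonant 'k') → kaokes.
Epenthesis: no change.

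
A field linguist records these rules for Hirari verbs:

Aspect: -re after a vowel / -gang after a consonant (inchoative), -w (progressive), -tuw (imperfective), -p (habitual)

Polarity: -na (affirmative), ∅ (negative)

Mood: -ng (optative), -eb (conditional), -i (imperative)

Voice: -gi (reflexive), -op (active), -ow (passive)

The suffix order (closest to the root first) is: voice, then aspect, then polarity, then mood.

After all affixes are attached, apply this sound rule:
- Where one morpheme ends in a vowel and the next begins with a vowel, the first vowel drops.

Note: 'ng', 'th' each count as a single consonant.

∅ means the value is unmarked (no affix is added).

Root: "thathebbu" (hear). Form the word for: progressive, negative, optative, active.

thathebbopwng

Attach voice active -op → thathebbuop.
Attach aspect progressive -w → thathebbuopw.
polarity = negative: zero marking, form stays thathebbuopw.
Attach mood optative -ng → thathebbuopwng.
Apply vowel deletion: thathebbuopwng → thathebbopwng.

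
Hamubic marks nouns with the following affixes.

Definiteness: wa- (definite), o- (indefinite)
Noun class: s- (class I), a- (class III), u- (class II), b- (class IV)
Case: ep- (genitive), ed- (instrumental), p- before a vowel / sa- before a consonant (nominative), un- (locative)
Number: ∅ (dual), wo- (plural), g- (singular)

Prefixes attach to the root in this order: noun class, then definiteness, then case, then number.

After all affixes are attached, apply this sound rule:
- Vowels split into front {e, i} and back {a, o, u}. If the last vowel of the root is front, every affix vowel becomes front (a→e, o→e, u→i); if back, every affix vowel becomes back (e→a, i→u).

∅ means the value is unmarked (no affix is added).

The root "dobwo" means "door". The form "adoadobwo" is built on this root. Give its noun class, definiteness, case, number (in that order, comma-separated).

class III, indefinite, instrumental, dual

Segment: ed-o-a-dobwo.
noun class: a- → class III.
definiteness: o- → indefinite.
case: ed- → instrumental.
number: ∅ → dual.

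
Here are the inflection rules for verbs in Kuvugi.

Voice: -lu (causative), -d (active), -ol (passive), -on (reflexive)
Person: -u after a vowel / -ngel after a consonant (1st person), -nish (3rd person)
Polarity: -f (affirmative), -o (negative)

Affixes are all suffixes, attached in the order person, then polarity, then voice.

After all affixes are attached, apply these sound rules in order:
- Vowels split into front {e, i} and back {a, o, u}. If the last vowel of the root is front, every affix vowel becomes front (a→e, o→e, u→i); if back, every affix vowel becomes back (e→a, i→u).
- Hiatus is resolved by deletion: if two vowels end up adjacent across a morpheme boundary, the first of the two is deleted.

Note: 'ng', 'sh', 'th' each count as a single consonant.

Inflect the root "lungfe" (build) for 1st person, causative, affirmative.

lungfifli

Attach person 1st person -u (after vowel 'e') → lungfeu.
Attach polarity affirmative -f → lungfeuf.
Attach voice causative -lu → lungfeuflu.
Apply vowel harmony: lungfeuflu → lungfeifli.
Apply vowel deletion: lungfeifli → lungfifli.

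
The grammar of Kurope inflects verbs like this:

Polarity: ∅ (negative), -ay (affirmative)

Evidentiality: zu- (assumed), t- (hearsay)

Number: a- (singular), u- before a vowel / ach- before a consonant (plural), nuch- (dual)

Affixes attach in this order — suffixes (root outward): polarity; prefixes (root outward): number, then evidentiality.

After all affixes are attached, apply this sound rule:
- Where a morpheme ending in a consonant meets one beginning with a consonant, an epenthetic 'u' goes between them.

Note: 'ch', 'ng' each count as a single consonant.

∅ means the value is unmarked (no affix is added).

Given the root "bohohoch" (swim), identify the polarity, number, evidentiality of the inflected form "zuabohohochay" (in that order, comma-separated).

Segment: zu-a-bohohoch-ay.
polarity: -ay → affirmative.
number: a- → singular.
evidentiality: zu- → assumed.

affirmative, singular, assumed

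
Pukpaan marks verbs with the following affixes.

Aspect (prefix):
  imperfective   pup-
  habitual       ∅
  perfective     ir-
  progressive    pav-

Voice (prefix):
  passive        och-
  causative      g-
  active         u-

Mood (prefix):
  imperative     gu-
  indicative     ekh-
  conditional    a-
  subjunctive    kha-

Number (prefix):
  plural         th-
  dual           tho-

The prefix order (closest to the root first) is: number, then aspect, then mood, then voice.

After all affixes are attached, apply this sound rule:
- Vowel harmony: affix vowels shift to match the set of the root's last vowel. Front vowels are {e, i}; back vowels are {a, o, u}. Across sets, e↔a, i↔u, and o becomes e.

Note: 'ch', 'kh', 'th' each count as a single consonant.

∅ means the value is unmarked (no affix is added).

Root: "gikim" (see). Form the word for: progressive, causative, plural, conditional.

Attach number plural th- → thgikim.
Attach aspect progressive pav- → pavthgikim.
Attach mood conditional a- → apavthgikim.
Attach voice causative g- → gapavthgikim.
Apply vowel harmony: gapavthgikim → gepevthgikim.

gepevthgikim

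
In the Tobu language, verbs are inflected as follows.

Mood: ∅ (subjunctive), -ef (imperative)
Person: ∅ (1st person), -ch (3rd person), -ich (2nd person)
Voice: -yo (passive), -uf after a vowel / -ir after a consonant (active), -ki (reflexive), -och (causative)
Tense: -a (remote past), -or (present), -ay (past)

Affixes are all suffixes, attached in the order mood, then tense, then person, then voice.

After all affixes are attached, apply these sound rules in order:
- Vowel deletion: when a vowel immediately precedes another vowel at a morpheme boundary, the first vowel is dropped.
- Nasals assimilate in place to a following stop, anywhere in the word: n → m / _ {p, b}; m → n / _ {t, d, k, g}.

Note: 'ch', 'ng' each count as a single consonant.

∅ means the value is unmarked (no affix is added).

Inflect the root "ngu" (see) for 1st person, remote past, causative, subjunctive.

mood = subjunctive: zero marking, form stays ngu.
Attach tense remote past -a → ngua.
person = 1st person: zero marking, form stays ngua.
Attach voice causative -och → nguaoch.
Apply vowel deletion: nguaoch → ngoch.
Nasal assimilation: no change.

ngoch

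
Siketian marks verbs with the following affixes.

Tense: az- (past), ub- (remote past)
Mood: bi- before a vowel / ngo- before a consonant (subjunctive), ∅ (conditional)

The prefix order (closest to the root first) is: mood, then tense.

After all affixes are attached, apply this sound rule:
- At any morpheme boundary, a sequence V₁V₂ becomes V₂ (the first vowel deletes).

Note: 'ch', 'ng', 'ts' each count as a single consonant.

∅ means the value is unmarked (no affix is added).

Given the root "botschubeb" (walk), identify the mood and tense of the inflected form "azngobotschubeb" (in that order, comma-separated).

subjunctive, past

Segment: az-ngo-botschubeb.
mood: bi/ngo- → subjunctive.
tense: az- → past.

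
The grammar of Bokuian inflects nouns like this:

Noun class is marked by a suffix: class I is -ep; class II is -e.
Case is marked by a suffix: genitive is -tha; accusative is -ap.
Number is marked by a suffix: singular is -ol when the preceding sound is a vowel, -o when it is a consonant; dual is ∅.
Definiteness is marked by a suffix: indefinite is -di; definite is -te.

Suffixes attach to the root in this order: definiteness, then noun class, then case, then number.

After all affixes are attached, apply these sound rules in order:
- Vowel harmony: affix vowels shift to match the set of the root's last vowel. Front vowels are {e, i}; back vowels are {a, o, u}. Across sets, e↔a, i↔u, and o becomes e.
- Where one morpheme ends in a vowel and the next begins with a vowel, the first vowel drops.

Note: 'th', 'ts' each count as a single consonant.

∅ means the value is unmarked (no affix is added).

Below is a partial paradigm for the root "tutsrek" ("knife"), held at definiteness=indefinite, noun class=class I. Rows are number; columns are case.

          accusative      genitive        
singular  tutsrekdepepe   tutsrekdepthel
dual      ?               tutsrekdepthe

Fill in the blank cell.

tutsrekdepep

Attach definiteness indefinite -di → tutsrekdi.
Attach noun class class I -ep → tutsrekdiep.
Attach case accusative -ap → tutsrekdiepap.
number = dual: zero marking, form stays tutsrekdiepap.
Apply vowel harmony: tutsrekdiepap → tutsrekdiepep.
Apply vowel deletion: tutsrekdiepep → tutsrekdepep.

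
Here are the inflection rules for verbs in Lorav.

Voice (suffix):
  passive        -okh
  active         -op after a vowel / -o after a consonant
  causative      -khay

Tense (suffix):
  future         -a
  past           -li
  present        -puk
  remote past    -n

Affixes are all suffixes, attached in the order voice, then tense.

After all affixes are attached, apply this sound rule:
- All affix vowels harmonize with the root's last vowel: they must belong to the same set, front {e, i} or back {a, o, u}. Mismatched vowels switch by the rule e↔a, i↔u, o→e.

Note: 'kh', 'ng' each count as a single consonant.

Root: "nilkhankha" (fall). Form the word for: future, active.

nilkhankhaopa

Attach voice active -op (after vowel 'a') → nilkhankhaop.
Attach tense future -a → nilkhankhaopa.
Vowel harmony: no change.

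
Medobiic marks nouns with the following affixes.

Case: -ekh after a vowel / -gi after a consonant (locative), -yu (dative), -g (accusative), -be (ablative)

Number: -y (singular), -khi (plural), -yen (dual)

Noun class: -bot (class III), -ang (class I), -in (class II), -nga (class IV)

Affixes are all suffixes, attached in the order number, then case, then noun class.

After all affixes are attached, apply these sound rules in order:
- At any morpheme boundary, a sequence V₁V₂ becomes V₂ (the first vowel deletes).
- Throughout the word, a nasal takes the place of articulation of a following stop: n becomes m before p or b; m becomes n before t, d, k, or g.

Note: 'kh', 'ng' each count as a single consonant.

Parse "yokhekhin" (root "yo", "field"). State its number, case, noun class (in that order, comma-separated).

plural, locative, class II

Segment: yo-khi-ekh-in.
number: -khi → plural.
case: -ekh/gi → locative.
noun class: -in → class II.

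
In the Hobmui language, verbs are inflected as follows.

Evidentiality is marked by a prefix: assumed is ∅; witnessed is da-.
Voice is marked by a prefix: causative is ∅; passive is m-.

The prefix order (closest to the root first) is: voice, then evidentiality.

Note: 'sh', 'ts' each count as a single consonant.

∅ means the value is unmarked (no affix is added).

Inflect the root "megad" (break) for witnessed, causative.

voice = causative: zero marking, form stays megad.
Attach evidentiality witnessed da- → damegad.

damegad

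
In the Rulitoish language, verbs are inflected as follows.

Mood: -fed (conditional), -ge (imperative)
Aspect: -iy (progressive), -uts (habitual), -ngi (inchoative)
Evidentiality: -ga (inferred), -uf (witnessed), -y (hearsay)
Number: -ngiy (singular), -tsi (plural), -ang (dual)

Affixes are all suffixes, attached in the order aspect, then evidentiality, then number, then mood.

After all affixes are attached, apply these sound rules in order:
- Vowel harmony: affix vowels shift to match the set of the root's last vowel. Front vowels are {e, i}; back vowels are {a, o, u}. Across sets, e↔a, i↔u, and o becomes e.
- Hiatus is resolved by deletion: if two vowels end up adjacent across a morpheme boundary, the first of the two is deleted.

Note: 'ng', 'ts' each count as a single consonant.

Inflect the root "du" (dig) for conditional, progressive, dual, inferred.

Attach aspect progressive -iy → duiy.
Attach evidentiality inferred -ga → duiyga.
Attach number dual -ang → duiygaang.
Attach mood conditional -fed → duiygaangfed.
Apply vowel harmony: duiygaangfed → duuygaangfad.
Apply vowel deletion: duuygaangfad → duygangfad.

duygangfad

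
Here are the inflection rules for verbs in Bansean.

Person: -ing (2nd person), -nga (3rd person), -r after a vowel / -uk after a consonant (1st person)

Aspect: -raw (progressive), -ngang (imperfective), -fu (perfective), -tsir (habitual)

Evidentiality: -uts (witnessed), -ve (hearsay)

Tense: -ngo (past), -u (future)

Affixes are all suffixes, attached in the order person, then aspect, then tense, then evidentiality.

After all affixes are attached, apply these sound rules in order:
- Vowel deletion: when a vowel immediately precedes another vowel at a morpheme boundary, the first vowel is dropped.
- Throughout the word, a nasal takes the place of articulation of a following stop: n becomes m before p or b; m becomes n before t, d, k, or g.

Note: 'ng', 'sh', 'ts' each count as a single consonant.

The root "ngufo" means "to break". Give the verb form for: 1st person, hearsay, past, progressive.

Attach person 1st person -r (after vowel 'o') → ngufor.
Attach aspect progressive -raw → nguforraw.
Attach tense past -ngo → nguforrawngo.
Attach evidentiality hearsay -ve → nguforrawngove.
Vowel deletion: no change.
Nasal assimilation: no change.

nguforrawngove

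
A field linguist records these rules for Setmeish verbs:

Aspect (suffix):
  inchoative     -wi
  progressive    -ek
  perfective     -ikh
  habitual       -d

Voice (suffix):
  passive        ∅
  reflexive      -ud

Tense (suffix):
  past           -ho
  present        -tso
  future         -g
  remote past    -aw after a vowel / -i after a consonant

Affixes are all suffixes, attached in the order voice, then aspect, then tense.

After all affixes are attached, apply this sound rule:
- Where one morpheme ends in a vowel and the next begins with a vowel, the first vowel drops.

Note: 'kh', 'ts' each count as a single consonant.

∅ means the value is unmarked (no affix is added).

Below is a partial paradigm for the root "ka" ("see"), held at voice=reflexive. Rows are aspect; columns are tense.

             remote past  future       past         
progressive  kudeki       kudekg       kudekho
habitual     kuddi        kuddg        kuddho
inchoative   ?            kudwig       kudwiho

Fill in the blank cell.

kudwaw

Attach voice reflexive -ud → kaud.
Attach aspect inchoative -wi → kaudwi.
Attach tense remote past -aw (after vowel 'i') → kaudwiaw.
Apply vowel deletion: kaudwiaw → kudwaw.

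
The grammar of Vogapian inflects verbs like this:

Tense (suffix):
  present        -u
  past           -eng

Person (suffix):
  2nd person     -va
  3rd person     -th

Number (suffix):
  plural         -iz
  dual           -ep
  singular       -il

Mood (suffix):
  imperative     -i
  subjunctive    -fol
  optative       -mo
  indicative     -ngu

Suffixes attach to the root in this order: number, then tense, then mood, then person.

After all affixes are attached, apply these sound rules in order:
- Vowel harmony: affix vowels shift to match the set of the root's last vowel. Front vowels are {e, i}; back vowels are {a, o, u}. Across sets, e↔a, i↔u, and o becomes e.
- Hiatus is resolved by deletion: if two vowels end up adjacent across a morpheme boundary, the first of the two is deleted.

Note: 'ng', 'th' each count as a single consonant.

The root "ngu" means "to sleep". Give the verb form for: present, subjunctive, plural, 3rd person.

nguzufolth

Attach number plural -iz → nguiz.
Attach tense present -u → nguizu.
Attach mood subjunctive -fol → nguizufol.
Attach person 3rd person -th → nguizufolth.
Apply vowel harmony: nguizufolth → nguuzufolth.
Apply vowel deletion: nguuzufolth → nguzufolth.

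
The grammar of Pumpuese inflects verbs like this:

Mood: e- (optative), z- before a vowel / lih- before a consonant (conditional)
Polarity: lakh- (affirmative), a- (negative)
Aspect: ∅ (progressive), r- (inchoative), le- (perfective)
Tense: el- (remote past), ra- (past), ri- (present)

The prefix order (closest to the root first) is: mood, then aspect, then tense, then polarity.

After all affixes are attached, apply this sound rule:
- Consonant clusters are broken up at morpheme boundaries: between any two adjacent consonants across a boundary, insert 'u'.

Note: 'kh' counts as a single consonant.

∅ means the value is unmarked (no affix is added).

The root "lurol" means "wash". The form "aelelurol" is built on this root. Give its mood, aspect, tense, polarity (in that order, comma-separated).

optative, progressive, remote past, negative

Segment: a-el-e-lurol.
mood: e- → optative.
aspect: ∅ → progressive.
tense: el- → remote past.
polarity: a- → negative.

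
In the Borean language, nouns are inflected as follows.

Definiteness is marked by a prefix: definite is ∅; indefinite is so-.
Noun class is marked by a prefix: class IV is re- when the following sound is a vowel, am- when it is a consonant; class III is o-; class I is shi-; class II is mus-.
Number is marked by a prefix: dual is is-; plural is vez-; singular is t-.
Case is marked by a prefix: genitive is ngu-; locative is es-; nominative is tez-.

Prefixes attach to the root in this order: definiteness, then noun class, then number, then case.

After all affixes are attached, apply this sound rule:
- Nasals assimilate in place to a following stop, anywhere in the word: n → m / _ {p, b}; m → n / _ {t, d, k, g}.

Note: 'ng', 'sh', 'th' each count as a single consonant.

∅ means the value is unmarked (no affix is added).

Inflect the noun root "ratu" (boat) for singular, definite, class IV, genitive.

ngutamratu

definiteness = definite: zero marking, form stays ratu.
Attach noun class class IV am- (before consonant 'r') → amratu.
Attach number singular t- → tamratu.
Attach case genitive ngu- → ngutamratu.
Nasal assimilation: no change.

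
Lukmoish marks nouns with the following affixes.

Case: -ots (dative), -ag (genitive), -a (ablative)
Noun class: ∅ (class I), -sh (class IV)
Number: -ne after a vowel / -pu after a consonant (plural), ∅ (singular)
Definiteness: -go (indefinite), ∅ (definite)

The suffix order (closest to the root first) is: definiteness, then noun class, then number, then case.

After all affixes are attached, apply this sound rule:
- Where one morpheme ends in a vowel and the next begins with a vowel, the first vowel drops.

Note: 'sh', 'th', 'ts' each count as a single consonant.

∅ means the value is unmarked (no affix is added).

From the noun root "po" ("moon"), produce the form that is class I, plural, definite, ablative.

definiteness = definite: zero marking, form stays po.
noun class = class I: zero marking, form stays po.
Attach number plural -ne (after vowel 'o') → pone.
Attach case ablative -a → ponea.
Apply vowel deletion: ponea → pona.

pona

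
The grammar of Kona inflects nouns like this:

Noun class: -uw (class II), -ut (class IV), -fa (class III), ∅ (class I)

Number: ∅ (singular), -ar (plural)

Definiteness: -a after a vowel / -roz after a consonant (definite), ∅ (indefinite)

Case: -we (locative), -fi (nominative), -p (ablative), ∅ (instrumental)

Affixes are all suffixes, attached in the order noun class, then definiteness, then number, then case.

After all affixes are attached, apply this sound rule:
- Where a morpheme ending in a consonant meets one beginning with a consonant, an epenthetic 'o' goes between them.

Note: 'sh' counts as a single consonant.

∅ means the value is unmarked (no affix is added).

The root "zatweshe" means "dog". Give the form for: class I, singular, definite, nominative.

zatwesheafi

noun class = class I: zero marking, form stays zatweshe.
Attach definiteness definite -a (after vowel 'e') → zatweshea.
number = singular: zero marking, form stays zatweshea.
Attach case nominative -fi → zatwesheafi.
Epenthesis: no change.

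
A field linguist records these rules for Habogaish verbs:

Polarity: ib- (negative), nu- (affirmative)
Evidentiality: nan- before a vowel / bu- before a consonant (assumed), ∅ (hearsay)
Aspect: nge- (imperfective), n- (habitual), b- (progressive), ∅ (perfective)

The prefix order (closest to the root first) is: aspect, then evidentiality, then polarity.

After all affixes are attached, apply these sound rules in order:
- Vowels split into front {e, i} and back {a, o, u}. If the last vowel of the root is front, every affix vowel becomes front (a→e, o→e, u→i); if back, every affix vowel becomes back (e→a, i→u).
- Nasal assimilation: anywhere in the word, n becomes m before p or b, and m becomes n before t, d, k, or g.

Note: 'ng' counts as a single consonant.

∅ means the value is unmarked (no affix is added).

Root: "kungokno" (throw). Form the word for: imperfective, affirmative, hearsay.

Attach aspect imperfective nge- → ngekungokno.
evidentiality = hearsay: zero marking, form stays ngekungokno.
Attach polarity affirmative nu- → nungekungokno.
Apply vowel harmony: nungekungokno → nungakungokno.
Nasal assimilation: no change.

nungakungokno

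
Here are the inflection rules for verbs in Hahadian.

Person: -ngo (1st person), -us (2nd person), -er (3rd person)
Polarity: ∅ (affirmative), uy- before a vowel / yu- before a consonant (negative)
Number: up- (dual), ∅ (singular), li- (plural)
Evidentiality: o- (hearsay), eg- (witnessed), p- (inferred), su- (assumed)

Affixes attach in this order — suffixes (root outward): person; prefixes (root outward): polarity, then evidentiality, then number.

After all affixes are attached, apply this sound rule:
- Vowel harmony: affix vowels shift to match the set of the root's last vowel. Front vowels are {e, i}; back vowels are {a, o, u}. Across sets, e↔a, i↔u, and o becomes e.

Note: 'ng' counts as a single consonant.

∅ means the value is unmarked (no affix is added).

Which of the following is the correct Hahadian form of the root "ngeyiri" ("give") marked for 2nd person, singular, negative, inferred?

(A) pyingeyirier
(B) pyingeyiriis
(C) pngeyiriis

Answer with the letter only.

Attach polarity negative yu- (before consonant 'ng') → yungeyiri.
Attach person 2nd person -us → yungeyirius.
Attach evidentiality inferred p- → pyungeyirius.
number = singular: zero marking, form stays pyungeyirius.
Apply vowel harmony: pyungeyirius → pyingeyiriis.
So the correct form is pyingeyiriis, option (B).
(C) pngeyiriis is wrong: it uses affirmative instead of negative for polarity.
(A) pyingeyirier is wrong: it uses 3rd person instead of 2nd person for person.

B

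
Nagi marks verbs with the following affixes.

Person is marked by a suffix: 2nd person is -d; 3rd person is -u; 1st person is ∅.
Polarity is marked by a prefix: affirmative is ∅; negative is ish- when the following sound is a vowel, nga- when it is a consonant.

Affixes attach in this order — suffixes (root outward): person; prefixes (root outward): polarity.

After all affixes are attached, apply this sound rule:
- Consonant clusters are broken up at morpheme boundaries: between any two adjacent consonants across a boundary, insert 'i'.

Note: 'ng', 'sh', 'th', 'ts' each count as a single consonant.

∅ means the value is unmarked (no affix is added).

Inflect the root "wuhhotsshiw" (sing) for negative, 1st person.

person = 1st person: zero marking, form stays wuhhotsshiw.
Attach polarity negative nga- (before consonant 'w') → ngawuhhotsshiw.
Epenthesis: no change.

ngawuhhotsshiw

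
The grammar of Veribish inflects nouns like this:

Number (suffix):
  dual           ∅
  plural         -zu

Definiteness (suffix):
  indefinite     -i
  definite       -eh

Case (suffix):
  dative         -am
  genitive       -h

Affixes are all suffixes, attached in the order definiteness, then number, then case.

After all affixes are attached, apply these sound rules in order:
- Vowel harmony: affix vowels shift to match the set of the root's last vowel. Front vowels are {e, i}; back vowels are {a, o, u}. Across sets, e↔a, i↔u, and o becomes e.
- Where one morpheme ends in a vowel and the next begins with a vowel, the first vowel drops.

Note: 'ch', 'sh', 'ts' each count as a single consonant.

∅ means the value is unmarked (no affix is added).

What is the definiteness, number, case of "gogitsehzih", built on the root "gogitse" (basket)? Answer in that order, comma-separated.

Segment: gogitse-eh-zu-h.
definiteness: -eh → definite.
number: -zu → plural.
case: -h → genitive.

definite, plural, genitive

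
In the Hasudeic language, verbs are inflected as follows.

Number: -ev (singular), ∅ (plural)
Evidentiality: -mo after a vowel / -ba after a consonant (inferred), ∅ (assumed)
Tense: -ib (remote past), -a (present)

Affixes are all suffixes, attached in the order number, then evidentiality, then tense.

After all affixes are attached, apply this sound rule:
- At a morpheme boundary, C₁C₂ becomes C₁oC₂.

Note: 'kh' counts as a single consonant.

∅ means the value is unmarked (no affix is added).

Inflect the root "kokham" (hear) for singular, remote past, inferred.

kokhamevobaib

Attach number singular -ev → kokhamev.
Attach evidentiality inferred -ba (after consonant 'v') → kokhamevba.
Attach tense remote past -ib → kokhamevbaib.
Apply epenthesis: kokhamevbaib → kokhamevobaib.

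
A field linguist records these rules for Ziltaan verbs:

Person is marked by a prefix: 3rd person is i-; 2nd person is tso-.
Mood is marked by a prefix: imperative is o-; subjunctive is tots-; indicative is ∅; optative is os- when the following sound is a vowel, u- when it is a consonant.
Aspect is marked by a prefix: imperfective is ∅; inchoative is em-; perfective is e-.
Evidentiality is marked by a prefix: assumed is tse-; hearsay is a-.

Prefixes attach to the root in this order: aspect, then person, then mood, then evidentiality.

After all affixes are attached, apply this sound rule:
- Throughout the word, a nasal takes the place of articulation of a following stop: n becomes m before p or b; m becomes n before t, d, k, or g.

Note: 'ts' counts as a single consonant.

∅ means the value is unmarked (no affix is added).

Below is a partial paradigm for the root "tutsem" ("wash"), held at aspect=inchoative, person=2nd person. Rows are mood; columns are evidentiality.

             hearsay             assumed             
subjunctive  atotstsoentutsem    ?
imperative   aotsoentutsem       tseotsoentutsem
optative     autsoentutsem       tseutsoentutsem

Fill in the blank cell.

tsetotstsoentutsem

Attach aspect inchoative em- → emtutsem.
Attach person 2nd person tso- → tsoemtutsem.
Attach mood subjunctive tots- → totstsoemtutsem.
Attach evidentiality assumed tse- → tsetotstsoemtutsem.
Apply nasal assimilation: tsetotstsoemtutsem → tsetotstsoentutsem.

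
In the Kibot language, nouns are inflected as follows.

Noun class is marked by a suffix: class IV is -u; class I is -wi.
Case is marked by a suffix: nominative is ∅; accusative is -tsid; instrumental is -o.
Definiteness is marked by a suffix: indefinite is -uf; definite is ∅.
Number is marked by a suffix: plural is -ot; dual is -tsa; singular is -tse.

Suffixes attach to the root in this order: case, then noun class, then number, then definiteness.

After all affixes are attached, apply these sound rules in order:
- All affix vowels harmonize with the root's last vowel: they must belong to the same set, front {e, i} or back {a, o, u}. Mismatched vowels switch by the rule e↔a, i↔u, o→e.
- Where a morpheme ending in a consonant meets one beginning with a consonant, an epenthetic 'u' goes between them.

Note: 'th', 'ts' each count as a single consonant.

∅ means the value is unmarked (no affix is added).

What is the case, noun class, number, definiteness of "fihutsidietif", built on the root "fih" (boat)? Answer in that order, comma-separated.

accusative, class IV, plural, indefinite

Segment: fih-tsid-u-ot-uf.
case: -tsid → accusative.
noun class: -u → class IV.
number: -ot → plural.
definiteness: -uf → indefinite.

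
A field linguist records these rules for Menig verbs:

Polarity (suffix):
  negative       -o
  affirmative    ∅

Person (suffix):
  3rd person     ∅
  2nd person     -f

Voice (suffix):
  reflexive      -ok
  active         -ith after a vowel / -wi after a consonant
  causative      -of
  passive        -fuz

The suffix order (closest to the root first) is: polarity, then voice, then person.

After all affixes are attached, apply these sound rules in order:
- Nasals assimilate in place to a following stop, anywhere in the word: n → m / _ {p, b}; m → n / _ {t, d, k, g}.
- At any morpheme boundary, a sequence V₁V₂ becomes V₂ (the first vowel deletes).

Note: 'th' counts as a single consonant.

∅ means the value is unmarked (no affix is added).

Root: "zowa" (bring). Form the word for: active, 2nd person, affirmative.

polarity = affirmative: zero marking, form stays zowa.
Attach voice active -ith (after vowel 'a') → zowaith.
Attach person 2nd person -f → zowaithf.
Nasal assimilation: no change.
Apply vowel deletion: zowaithf → zowithf.

zowithf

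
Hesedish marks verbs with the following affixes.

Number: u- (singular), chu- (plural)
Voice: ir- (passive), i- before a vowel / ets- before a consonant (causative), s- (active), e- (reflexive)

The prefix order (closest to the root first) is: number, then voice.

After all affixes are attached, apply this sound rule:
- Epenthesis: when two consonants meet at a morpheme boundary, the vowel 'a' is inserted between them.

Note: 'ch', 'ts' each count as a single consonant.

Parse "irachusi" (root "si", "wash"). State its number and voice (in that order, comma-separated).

plural, passive

Segment: ir-chu-si.
number: chu- → plural.
voice: ir- → passive.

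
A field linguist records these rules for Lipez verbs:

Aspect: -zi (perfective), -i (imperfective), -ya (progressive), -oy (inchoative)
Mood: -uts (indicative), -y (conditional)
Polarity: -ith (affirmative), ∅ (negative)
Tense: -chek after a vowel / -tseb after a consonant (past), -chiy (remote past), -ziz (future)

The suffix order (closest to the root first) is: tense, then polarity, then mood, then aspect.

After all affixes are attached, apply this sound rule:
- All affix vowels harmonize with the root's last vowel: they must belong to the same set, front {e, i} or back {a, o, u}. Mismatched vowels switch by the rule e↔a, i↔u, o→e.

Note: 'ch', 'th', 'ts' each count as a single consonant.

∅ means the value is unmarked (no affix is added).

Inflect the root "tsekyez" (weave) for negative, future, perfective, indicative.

tsekyezzizitszi

Attach tense future -ziz → tsekyezziz.
polarity = negative: zero marking, form stays tsekyezziz.
Attach mood indicative -uts → tsekyezzizuts.
Attach aspect perfective -zi → tsekyezzizutszi.
Apply vowel harmony: tsekyezzizutszi → tsekyezzizitszi.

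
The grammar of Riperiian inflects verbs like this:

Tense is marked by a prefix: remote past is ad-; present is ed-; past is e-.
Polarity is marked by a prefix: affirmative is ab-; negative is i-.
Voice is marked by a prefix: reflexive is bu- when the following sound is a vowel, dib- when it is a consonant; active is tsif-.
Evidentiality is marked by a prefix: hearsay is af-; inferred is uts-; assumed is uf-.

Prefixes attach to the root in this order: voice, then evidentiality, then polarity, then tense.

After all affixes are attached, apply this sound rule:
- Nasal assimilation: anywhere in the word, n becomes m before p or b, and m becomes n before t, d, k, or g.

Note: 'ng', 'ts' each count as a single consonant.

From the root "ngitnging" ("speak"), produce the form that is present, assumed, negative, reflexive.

ediufdibngitnging

Attach voice reflexive dib- (before consonant 'ng') → dibngitnging.
Attach evidentiality assumed uf- → ufdibngitnging.
Attach polarity negative i- → iufdibngitnging.
Attach tense present ed- → ediufdibngitnging.
Nasal assimilation: no change.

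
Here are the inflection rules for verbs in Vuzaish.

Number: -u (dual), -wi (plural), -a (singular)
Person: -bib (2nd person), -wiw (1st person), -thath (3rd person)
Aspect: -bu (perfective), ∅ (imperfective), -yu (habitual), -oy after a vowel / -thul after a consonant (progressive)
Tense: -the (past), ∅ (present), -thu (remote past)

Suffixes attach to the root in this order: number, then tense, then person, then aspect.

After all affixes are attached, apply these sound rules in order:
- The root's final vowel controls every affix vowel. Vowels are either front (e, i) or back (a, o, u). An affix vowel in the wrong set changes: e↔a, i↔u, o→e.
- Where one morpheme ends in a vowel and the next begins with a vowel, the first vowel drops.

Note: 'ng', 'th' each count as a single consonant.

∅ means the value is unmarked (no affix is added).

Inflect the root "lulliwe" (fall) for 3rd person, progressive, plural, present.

lulliwewitheththil

Attach number plural -wi → lulliwewi.
tense = present: zero marking, form stays lulliwewi.
Attach person 3rd person -thath → lulliwewithath.
Attach aspect progressive -thul (after consonant 'th') → lulliwewithaththul.
Apply vowel harmony: lulliwewithaththul → lulliwewitheththil.
Vowel deletion: no change.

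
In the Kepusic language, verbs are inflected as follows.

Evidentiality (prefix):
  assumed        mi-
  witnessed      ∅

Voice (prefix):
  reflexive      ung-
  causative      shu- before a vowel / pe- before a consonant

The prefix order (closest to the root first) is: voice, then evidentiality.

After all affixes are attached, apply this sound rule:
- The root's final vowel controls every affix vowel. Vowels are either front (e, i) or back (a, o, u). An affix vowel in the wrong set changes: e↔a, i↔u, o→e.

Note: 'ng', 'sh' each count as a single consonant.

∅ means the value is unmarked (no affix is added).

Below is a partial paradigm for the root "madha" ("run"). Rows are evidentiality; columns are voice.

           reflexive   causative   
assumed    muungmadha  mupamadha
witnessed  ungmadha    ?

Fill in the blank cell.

Attach voice causative pe- (before consonant 'm') → pemadha.
evidentiality = witnessed: zero marking, form stays pemadha.
Apply vowel harmony: pemadha → pamadha.

pamadha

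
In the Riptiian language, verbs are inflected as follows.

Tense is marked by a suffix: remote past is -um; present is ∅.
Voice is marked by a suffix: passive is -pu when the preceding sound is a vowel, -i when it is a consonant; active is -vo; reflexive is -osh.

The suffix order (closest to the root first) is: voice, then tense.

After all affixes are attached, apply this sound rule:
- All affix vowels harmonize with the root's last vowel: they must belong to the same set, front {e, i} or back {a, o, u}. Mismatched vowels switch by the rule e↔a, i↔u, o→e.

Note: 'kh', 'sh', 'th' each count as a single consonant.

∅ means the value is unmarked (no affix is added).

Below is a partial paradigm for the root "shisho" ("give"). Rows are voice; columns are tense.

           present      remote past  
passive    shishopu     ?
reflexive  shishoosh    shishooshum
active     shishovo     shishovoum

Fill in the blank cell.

Attach voice passive -pu (after vowel 'o') → shishopu.
Attach tense remote past -um → shishopuum.
Vowel harmony: no change.

shishopuum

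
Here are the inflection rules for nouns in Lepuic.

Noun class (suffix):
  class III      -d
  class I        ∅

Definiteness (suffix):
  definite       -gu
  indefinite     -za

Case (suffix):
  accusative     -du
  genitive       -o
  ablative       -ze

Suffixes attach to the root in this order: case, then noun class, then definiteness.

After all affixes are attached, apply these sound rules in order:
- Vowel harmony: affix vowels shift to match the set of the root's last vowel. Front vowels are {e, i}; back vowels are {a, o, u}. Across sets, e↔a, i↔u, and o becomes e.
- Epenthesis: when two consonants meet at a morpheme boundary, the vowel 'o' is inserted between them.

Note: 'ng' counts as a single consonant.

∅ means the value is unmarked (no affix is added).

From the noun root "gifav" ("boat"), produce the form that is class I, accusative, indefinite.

Attach case accusative -du → gifavdu.
noun class = class I: zero marking, form stays gifavdu.
Attach definiteness indefinite -za → gifavduza.
Vowel harmony: no change.
Apply epenthesis: gifavduza → gifavoduza.

gifavoduza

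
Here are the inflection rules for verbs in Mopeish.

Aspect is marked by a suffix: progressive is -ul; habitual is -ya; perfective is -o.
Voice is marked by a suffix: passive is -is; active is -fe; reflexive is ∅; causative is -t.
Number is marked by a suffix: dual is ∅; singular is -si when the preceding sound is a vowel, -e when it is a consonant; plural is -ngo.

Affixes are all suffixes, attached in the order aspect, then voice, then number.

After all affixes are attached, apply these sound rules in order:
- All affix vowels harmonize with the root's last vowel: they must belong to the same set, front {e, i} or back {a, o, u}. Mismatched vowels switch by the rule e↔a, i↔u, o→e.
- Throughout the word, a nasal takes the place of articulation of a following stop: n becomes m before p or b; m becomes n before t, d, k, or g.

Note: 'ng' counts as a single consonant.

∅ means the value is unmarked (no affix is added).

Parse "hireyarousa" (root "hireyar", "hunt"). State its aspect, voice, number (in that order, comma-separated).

Segment: hireyar-o-is-e.
aspect: -o → perfective.
voice: -is → passive.
number: -si/e → singular.

perfective, passive, singular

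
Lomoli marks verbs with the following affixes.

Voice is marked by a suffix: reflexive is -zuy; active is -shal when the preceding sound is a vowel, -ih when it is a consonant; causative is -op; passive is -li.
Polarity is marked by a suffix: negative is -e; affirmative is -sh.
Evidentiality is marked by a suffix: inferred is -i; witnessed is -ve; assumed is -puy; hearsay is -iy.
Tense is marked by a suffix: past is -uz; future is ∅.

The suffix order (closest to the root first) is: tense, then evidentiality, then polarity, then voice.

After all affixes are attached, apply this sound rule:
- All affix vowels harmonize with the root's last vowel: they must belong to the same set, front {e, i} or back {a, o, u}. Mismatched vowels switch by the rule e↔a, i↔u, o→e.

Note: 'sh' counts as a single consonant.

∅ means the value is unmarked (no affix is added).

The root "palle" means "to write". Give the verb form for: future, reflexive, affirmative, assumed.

tense = future: zero marking, form stays palle.
Attach evidentiality assumed -puy → pallepuy.
Attach polarity affirmative -sh → pallepuysh.
Attach voice reflexive -zuy → pallepuyshzuy.
Apply vowel harmony: pallepuyshzuy → pallepiyshziy.

pallepiyshziy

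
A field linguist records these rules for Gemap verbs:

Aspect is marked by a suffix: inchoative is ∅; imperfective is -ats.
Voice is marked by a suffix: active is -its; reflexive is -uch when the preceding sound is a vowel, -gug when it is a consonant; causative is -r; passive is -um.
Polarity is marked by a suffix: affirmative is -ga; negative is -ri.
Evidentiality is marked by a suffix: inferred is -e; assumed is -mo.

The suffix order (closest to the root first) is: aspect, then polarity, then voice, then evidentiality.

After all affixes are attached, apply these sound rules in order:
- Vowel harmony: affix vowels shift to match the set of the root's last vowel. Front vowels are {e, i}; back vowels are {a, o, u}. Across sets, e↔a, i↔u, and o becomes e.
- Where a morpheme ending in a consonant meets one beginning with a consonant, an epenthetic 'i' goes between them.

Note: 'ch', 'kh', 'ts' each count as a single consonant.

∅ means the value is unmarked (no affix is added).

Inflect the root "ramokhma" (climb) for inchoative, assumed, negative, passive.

aspect = inchoative: zero marking, form stays ramokhma.
Attach polarity negative -ri → ramokhmari.
Attach voice passive -um → ramokhmarium.
Attach evidentiality assumed -mo → ramokhmariummo.
Apply vowel harmony: ramokhmariummo → ramokhmaruummo.
Apply epenthesis: ramokhmaruummo → ramokhmaruumimo.

ramokhmaruumimo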